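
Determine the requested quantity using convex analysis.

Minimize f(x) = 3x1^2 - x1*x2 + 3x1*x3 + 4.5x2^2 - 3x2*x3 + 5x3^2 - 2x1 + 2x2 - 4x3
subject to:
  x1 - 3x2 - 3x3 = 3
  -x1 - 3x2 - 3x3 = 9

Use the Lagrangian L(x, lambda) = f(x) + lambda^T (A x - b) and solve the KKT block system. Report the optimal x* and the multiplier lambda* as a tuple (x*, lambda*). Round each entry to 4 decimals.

Form the Lagrangian:
  L(x, lambda) = (1/2) x^T Q x + c^T x + lambda^T (A x - b)
Stationarity (grad_x L = 0): Q x + c + A^T lambda = 0.
Primal feasibility: A x = b.

This gives the KKT block system:
  [ Q   A^T ] [ x     ]   [-c ]
  [ A    0  ] [ lambda ] = [ b ]

Solving the linear system:
  x*      = (-3, -1.76, -0.24)
  lambda* = (7.7933, -11.1667)
  f(x*)   = 40.28

x* = (-3, -1.76, -0.24), lambda* = (7.7933, -11.1667)


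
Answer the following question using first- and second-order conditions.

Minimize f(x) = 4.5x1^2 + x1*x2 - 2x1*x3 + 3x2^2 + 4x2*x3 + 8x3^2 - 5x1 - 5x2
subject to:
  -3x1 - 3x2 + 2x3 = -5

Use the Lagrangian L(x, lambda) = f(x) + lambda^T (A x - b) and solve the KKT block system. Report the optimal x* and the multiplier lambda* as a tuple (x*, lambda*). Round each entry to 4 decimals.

Form the Lagrangian:
  L(x, lambda) = (1/2) x^T Q x + c^T x + lambda^T (A x - b)
Stationarity (grad_x L = 0): Q x + c + A^T lambda = 0.
Primal feasibility: A x = b.

This gives the KKT block system:
  [ Q   A^T ] [ x     ]   [-c ]
  [ A    0  ] [ lambda ] = [ b ]

Solving the linear system:
  x*      = (0.4743, 1.0375, -0.2322)
  lambda* = (0.2569)
  f(x*)   = -3.1374

x* = (0.4743, 1.0375, -0.2322), lambda* = (0.2569)


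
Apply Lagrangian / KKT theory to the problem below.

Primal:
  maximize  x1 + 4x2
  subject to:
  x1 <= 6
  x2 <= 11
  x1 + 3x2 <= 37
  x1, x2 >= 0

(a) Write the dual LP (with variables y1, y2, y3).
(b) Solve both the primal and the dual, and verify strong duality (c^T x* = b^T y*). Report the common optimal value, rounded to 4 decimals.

The standard primal-dual pair for 'max c^T x s.t. A x <= b, x >= 0' is:
  Dual:  min b^T y  s.t.  A^T y >= c,  y >= 0.

So the dual LP is:
  minimize  6y1 + 11y2 + 37y3
  subject to:
    y1 + y3 >= 1
    y2 + 3y3 >= 4
    y1, y2, y3 >= 0

Solving the primal: x* = (4, 11).
  primal value c^T x* = 48.
Solving the dual: y* = (0, 1, 1).
  dual value b^T y* = 48.
Strong duality: c^T x* = b^T y*. Confirmed.

48


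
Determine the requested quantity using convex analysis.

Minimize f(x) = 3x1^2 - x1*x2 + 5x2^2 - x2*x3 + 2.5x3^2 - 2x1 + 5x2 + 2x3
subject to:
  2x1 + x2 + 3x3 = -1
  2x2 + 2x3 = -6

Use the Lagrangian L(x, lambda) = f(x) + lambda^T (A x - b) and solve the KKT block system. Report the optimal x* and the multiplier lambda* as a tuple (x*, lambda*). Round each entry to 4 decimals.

Form the Lagrangian:
  L(x, lambda) = (1/2) x^T Q x + c^T x + lambda^T (A x - b)
Stationarity (grad_x L = 0): Q x + c + A^T lambda = 0.
Primal feasibility: A x = b.

This gives the KKT block system:
  [ Q   A^T ] [ x     ]   [-c ]
  [ A    0  ] [ lambda ] = [ b ]

Solving the linear system:
  x*      = (2.1429, -1.8571, -1.1429)
  lambda* = (-6.3571, 10.4643)
  f(x*)   = 20.2857

x* = (2.1429, -1.8571, -1.1429), lambda* = (-6.3571, 10.4643)


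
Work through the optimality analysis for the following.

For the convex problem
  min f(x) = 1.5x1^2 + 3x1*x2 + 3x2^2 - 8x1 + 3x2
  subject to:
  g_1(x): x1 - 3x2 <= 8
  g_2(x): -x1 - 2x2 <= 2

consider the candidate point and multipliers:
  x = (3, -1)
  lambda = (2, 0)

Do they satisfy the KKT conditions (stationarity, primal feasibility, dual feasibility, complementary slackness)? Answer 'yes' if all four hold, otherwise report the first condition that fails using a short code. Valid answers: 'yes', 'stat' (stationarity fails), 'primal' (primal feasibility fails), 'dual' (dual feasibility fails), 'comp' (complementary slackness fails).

Gradient of f: grad f(x) = Q x + c = (-2, 6)
Constraint values g_i(x) = a_i^T x - b_i:
  g_1((3, -1)) = -2
  g_2((3, -1)) = -3
Stationarity residual: grad f(x) + sum_i lambda_i a_i = (0, 0)
  -> stationarity OK
Primal feasibility (all g_i <= 0): OK
Dual feasibility (all lambda_i >= 0): OK
Complementary slackness (lambda_i * g_i(x) = 0 for all i): FAILS

Verdict: the first failing condition is complementary_slackness -> comp.

comp


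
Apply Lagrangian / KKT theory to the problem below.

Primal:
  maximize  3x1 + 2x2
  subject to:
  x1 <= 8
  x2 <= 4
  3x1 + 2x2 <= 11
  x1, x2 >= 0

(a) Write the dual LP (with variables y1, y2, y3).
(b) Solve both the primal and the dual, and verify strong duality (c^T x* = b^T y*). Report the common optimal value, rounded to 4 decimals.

The standard primal-dual pair for 'max c^T x s.t. A x <= b, x >= 0' is:
  Dual:  min b^T y  s.t.  A^T y >= c,  y >= 0.

So the dual LP is:
  minimize  8y1 + 4y2 + 11y3
  subject to:
    y1 + 3y3 >= 3
    y2 + 2y3 >= 2
    y1, y2, y3 >= 0

Solving the primal: x* = (3.6667, 0).
  primal value c^T x* = 11.
Solving the dual: y* = (0, 0, 1).
  dual value b^T y* = 11.
Strong duality: c^T x* = b^T y*. Confirmed.

11


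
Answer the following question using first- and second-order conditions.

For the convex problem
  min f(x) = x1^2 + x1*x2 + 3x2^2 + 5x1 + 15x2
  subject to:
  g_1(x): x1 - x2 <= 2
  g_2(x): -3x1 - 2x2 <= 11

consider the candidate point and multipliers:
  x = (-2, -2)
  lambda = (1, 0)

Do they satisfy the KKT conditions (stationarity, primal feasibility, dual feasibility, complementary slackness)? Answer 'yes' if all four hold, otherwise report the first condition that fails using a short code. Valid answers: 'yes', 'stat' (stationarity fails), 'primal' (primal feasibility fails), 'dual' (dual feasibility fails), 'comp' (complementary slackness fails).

Gradient of f: grad f(x) = Q x + c = (-1, 1)
Constraint values g_i(x) = a_i^T x - b_i:
  g_1((-2, -2)) = -2
  g_2((-2, -2)) = -1
Stationarity residual: grad f(x) + sum_i lambda_i a_i = (0, 0)
  -> stationarity OK
Primal feasibility (all g_i <= 0): OK
Dual feasibility (all lambda_i >= 0): OK
Complementary slackness (lambda_i * g_i(x) = 0 for all i): FAILS

Verdict: the first failing condition is complementary_slackness -> comp.

comp


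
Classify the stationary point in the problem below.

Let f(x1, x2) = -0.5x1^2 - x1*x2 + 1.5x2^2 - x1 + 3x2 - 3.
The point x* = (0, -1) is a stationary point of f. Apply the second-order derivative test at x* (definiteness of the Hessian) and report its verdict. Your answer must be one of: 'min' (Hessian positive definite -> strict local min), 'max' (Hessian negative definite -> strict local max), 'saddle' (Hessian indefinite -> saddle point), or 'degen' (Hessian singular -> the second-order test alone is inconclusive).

Compute the Hessian H = grad^2 f:
  H = [[-1, -1], [-1, 3]]
Verify stationarity: grad f(x*) = H x* + g = (0, 0).
Eigenvalues of H: -1.2361, 3.2361.
Eigenvalues have mixed signs, so H is indefinite -> x* is a saddle point.

saddle


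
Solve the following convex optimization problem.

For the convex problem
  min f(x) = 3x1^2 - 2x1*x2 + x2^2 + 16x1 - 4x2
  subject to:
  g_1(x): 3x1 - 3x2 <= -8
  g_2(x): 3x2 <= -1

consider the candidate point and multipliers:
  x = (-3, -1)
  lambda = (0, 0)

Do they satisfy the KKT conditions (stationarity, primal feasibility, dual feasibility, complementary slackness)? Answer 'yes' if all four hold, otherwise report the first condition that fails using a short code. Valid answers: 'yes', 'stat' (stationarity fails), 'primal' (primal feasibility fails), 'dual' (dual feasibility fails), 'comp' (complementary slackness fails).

Gradient of f: grad f(x) = Q x + c = (0, 0)
Constraint values g_i(x) = a_i^T x - b_i:
  g_1((-3, -1)) = 2
  g_2((-3, -1)) = -2
Stationarity residual: grad f(x) + sum_i lambda_i a_i = (0, 0)
  -> stationarity OK
Primal feasibility (all g_i <= 0): FAILS
Dual feasibility (all lambda_i >= 0): OK
Complementary slackness (lambda_i * g_i(x) = 0 for all i): OK

Verdict: the first failing condition is primal_feasibility -> primal.

primal


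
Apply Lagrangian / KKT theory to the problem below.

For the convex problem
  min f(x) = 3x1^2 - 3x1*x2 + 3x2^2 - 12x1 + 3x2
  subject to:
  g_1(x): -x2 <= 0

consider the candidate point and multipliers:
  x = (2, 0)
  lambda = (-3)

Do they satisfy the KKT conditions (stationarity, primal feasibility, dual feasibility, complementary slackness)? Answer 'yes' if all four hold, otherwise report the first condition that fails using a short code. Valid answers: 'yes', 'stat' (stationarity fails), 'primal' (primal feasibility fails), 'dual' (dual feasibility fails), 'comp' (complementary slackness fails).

Gradient of f: grad f(x) = Q x + c = (0, -3)
Constraint values g_i(x) = a_i^T x - b_i:
  g_1((2, 0)) = 0
Stationarity residual: grad f(x) + sum_i lambda_i a_i = (0, 0)
  -> stationarity OK
Primal feasibility (all g_i <= 0): OK
Dual feasibility (all lambda_i >= 0): FAILS
Complementary slackness (lambda_i * g_i(x) = 0 for all i): OK

Verdict: the first failing condition is dual_feasibility -> dual.

dual


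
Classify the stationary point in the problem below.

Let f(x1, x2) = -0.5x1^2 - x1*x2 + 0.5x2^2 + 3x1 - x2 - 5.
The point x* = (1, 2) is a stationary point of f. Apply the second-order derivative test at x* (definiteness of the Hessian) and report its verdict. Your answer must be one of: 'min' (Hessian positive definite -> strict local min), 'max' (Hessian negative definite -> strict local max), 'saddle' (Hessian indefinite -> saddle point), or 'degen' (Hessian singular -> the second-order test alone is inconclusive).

Compute the Hessian H = grad^2 f:
  H = [[-1, -1], [-1, 1]]
Verify stationarity: grad f(x*) = H x* + g = (0, 0).
Eigenvalues of H: -1.4142, 1.4142.
Eigenvalues have mixed signs, so H is indefinite -> x* is a saddle point.

saddle


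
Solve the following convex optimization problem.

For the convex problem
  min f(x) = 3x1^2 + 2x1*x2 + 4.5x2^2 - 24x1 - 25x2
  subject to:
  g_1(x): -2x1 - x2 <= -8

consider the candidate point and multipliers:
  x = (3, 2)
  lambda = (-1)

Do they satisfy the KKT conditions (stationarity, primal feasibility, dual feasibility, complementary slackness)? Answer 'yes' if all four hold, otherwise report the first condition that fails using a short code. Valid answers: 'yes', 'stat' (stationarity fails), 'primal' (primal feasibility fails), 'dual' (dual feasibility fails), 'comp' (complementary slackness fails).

Gradient of f: grad f(x) = Q x + c = (-2, -1)
Constraint values g_i(x) = a_i^T x - b_i:
  g_1((3, 2)) = 0
Stationarity residual: grad f(x) + sum_i lambda_i a_i = (0, 0)
  -> stationarity OK
Primal feasibility (all g_i <= 0): OK
Dual feasibility (all lambda_i >= 0): FAILS
Complementary slackness (lambda_i * g_i(x) = 0 for all i): OK

Verdict: the first failing condition is dual_feasibility -> dual.

dual


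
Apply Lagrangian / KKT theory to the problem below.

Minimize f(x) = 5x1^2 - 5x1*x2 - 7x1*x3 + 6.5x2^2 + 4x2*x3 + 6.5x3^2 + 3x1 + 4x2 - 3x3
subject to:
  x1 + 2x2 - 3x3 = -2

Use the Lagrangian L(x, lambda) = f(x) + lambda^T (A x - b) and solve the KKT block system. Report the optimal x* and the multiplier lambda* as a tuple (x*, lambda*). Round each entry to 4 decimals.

Form the Lagrangian:
  L(x, lambda) = (1/2) x^T Q x + c^T x + lambda^T (A x - b)
Stationarity (grad_x L = 0): Q x + c + A^T lambda = 0.
Primal feasibility: A x = b.

This gives the KKT block system:
  [ Q   A^T ] [ x     ]   [-c ]
  [ A    0  ] [ lambda ] = [ b ]

Solving the linear system:
  x*      = (-0.4651, -0.5382, 0.1528)
  lambda* = (0.0299)
  f(x*)   = -1.9734

x* = (-0.4651, -0.5382, 0.1528), lambda* = (0.0299)


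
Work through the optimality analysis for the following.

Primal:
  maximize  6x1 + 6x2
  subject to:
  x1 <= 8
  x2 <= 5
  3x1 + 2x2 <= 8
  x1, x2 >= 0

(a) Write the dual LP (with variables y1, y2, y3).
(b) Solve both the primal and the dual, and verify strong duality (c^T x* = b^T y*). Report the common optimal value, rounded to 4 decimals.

The standard primal-dual pair for 'max c^T x s.t. A x <= b, x >= 0' is:
  Dual:  min b^T y  s.t.  A^T y >= c,  y >= 0.

So the dual LP is:
  minimize  8y1 + 5y2 + 8y3
  subject to:
    y1 + 3y3 >= 6
    y2 + 2y3 >= 6
    y1, y2, y3 >= 0

Solving the primal: x* = (0, 4).
  primal value c^T x* = 24.
Solving the dual: y* = (0, 0, 3).
  dual value b^T y* = 24.
Strong duality: c^T x* = b^T y*. Confirmed.

24


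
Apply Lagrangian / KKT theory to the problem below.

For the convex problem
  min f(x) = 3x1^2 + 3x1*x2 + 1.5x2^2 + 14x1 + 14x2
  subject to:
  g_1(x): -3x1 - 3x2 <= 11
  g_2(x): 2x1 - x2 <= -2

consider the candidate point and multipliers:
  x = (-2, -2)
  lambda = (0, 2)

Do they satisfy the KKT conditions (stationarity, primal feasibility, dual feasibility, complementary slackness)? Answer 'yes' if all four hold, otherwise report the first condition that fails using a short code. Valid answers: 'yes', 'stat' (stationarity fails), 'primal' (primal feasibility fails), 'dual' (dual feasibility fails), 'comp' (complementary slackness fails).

Gradient of f: grad f(x) = Q x + c = (-4, 2)
Constraint values g_i(x) = a_i^T x - b_i:
  g_1((-2, -2)) = 1
  g_2((-2, -2)) = 0
Stationarity residual: grad f(x) + sum_i lambda_i a_i = (0, 0)
  -> stationarity OK
Primal feasibility (all g_i <= 0): FAILS
Dual feasibility (all lambda_i >= 0): OK
Complementary slackness (lambda_i * g_i(x) = 0 for all i): OK

Verdict: the first failing condition is primal_feasibility -> primal.

primal


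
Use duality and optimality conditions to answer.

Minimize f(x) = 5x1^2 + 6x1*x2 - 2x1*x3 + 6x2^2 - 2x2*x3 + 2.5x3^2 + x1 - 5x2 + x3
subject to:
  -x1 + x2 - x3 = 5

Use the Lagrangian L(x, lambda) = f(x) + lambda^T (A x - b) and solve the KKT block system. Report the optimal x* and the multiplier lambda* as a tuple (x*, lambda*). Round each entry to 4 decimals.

Form the Lagrangian:
  L(x, lambda) = (1/2) x^T Q x + c^T x + lambda^T (A x - b)
Stationarity (grad_x L = 0): Q x + c + A^T lambda = 0.
Primal feasibility: A x = b.

This gives the KKT block system:
  [ Q   A^T ] [ x     ]   [-c ]
  [ A    0  ] [ lambda ] = [ b ]

Solving the linear system:
  x*      = (-1.9268, 1.6098, -1.4634)
  lambda* = (-5.6829)
  f(x*)   = 8.4878

x* = (-1.9268, 1.6098, -1.4634), lambda* = (-5.6829)


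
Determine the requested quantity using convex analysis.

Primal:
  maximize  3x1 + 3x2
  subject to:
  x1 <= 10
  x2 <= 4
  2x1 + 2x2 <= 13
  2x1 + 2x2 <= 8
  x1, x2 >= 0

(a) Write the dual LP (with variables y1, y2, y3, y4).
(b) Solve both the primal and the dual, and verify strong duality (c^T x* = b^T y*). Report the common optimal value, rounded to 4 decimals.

The standard primal-dual pair for 'max c^T x s.t. A x <= b, x >= 0' is:
  Dual:  min b^T y  s.t.  A^T y >= c,  y >= 0.

So the dual LP is:
  minimize  10y1 + 4y2 + 13y3 + 8y4
  subject to:
    y1 + 2y3 + 2y4 >= 3
    y2 + 2y3 + 2y4 >= 3
    y1, y2, y3, y4 >= 0

Solving the primal: x* = (4, 0).
  primal value c^T x* = 12.
Solving the dual: y* = (0, 0, 0, 1.5).
  dual value b^T y* = 12.
Strong duality: c^T x* = b^T y*. Confirmed.

12


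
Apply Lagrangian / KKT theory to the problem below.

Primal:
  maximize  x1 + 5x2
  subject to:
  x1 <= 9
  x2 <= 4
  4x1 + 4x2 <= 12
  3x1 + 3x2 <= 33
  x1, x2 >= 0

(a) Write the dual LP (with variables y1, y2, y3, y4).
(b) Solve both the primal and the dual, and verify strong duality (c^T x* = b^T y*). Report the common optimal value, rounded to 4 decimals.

The standard primal-dual pair for 'max c^T x s.t. A x <= b, x >= 0' is:
  Dual:  min b^T y  s.t.  A^T y >= c,  y >= 0.

So the dual LP is:
  minimize  9y1 + 4y2 + 12y3 + 33y4
  subject to:
    y1 + 4y3 + 3y4 >= 1
    y2 + 4y3 + 3y4 >= 5
    y1, y2, y3, y4 >= 0

Solving the primal: x* = (0, 3).
  primal value c^T x* = 15.
Solving the dual: y* = (0, 0, 1.25, 0).
  dual value b^T y* = 15.
Strong duality: c^T x* = b^T y*. Confirmed.

15


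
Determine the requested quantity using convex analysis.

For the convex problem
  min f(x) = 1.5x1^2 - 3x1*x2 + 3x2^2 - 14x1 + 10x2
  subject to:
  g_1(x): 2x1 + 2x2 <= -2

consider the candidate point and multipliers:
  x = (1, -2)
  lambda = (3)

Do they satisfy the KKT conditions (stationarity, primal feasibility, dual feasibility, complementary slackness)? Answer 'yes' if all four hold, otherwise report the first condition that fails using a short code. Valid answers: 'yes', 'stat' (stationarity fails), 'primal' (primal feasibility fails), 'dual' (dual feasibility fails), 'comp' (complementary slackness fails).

Gradient of f: grad f(x) = Q x + c = (-5, -5)
Constraint values g_i(x) = a_i^T x - b_i:
  g_1((1, -2)) = 0
Stationarity residual: grad f(x) + sum_i lambda_i a_i = (1, 1)
  -> stationarity FAILS
Primal feasibility (all g_i <= 0): OK
Dual feasibility (all lambda_i >= 0): OK
Complementary slackness (lambda_i * g_i(x) = 0 for all i): OK

Verdict: the first failing condition is stationarity -> stat.

stat


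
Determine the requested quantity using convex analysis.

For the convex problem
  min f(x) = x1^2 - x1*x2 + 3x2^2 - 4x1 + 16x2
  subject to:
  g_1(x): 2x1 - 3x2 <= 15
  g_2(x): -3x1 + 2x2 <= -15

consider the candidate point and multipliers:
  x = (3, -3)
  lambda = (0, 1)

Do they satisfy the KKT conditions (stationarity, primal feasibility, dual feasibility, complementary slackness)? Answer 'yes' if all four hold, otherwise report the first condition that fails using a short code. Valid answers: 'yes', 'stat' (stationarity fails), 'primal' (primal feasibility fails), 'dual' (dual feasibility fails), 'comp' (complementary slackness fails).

Gradient of f: grad f(x) = Q x + c = (5, -5)
Constraint values g_i(x) = a_i^T x - b_i:
  g_1((3, -3)) = 0
  g_2((3, -3)) = 0
Stationarity residual: grad f(x) + sum_i lambda_i a_i = (2, -3)
  -> stationarity FAILS
Primal feasibility (all g_i <= 0): OK
Dual feasibility (all lambda_i >= 0): OK
Complementary slackness (lambda_i * g_i(x) = 0 for all i): OK

Verdict: the first failing condition is stationarity -> stat.

stat


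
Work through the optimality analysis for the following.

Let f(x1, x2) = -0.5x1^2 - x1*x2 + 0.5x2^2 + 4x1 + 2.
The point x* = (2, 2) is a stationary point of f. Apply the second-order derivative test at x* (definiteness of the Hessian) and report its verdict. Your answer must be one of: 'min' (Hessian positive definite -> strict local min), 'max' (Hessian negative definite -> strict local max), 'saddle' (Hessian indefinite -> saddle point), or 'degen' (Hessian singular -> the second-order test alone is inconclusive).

Compute the Hessian H = grad^2 f:
  H = [[-1, -1], [-1, 1]]
Verify stationarity: grad f(x*) = H x* + g = (0, 0).
Eigenvalues of H: -1.4142, 1.4142.
Eigenvalues have mixed signs, so H is indefinite -> x* is a saddle point.

saddle


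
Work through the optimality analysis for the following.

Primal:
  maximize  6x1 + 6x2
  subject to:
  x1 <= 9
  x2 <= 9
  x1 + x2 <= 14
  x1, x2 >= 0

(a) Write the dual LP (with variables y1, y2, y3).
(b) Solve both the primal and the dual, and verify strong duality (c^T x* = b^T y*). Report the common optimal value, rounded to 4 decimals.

The standard primal-dual pair for 'max c^T x s.t. A x <= b, x >= 0' is:
  Dual:  min b^T y  s.t.  A^T y >= c,  y >= 0.

So the dual LP is:
  minimize  9y1 + 9y2 + 14y3
  subject to:
    y1 + y3 >= 6
    y2 + y3 >= 6
    y1, y2, y3 >= 0

Solving the primal: x* = (5, 9).
  primal value c^T x* = 84.
Solving the dual: y* = (0, 0, 6).
  dual value b^T y* = 84.
Strong duality: c^T x* = b^T y*. Confirmed.

84


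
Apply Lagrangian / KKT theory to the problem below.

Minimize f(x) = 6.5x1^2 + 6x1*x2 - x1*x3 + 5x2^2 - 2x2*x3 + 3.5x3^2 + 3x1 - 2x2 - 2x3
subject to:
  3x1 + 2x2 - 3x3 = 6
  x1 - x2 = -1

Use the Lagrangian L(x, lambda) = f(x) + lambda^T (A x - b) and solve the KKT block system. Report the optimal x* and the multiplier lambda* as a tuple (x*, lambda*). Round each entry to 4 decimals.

Form the Lagrangian:
  L(x, lambda) = (1/2) x^T Q x + c^T x + lambda^T (A x - b)
Stationarity (grad_x L = 0): Q x + c + A^T lambda = 0.
Primal feasibility: A x = b.

This gives the KKT block system:
  [ Q   A^T ] [ x     ]   [-c ]
  [ A    0  ] [ lambda ] = [ b ]

Solving the linear system:
  x*      = (0.0275, 1.0275, -1.2875)
  lambda* = (-4.365, 2.285)
  f(x*)   = 14.5388

x* = (0.0275, 1.0275, -1.2875), lambda* = (-4.365, 2.285)


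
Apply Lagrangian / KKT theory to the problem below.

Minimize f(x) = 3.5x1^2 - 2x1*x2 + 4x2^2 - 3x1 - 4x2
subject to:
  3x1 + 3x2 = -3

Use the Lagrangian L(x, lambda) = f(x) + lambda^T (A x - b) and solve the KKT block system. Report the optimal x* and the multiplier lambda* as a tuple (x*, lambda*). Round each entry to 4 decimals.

Form the Lagrangian:
  L(x, lambda) = (1/2) x^T Q x + c^T x + lambda^T (A x - b)
Stationarity (grad_x L = 0): Q x + c + A^T lambda = 0.
Primal feasibility: A x = b.

This gives the KKT block system:
  [ Q   A^T ] [ x     ]   [-c ]
  [ A    0  ] [ lambda ] = [ b ]

Solving the linear system:
  x*      = (-0.5789, -0.4211)
  lambda* = (2.0702)
  f(x*)   = 4.8158

x* = (-0.5789, -0.4211), lambda* = (2.0702)


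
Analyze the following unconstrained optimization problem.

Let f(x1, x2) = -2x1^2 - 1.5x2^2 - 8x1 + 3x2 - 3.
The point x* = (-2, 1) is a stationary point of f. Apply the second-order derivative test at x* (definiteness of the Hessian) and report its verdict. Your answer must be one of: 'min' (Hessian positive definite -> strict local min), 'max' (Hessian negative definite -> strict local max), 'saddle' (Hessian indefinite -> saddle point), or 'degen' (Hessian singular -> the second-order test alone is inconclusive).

Compute the Hessian H = grad^2 f:
  H = [[-4, 0], [0, -3]]
Verify stationarity: grad f(x*) = H x* + g = (0, 0).
Eigenvalues of H: -4, -3.
Both eigenvalues < 0, so H is negative definite -> x* is a strict local max.

max


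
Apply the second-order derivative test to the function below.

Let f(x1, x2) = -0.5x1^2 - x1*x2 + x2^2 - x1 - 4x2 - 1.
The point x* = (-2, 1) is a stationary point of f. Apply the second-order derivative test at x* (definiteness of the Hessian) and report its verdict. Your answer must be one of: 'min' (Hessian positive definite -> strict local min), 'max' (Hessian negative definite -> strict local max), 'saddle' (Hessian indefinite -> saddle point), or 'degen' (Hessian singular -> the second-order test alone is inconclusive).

Compute the Hessian H = grad^2 f:
  H = [[-1, -1], [-1, 2]]
Verify stationarity: grad f(x*) = H x* + g = (0, 0).
Eigenvalues of H: -1.3028, 2.3028.
Eigenvalues have mixed signs, so H is indefinite -> x* is a saddle point.

saddle


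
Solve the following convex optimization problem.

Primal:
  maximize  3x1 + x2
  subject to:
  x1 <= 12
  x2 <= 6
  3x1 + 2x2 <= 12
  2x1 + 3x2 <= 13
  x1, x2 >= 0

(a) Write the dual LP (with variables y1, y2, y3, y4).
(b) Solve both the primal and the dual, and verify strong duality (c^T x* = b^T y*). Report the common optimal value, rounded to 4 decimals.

The standard primal-dual pair for 'max c^T x s.t. A x <= b, x >= 0' is:
  Dual:  min b^T y  s.t.  A^T y >= c,  y >= 0.

So the dual LP is:
  minimize  12y1 + 6y2 + 12y3 + 13y4
  subject to:
    y1 + 3y3 + 2y4 >= 3
    y2 + 2y3 + 3y4 >= 1
    y1, y2, y3, y4 >= 0

Solving the primal: x* = (4, 0).
  primal value c^T x* = 12.
Solving the dual: y* = (0, 0, 1, 0).
  dual value b^T y* = 12.
Strong duality: c^T x* = b^T y*. Confirmed.

12


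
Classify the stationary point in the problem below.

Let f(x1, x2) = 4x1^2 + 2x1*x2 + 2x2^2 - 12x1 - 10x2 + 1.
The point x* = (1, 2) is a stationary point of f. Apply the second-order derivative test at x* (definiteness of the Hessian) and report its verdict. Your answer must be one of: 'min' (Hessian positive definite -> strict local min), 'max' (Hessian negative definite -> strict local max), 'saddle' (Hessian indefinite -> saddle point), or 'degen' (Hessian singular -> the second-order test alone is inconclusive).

Compute the Hessian H = grad^2 f:
  H = [[8, 2], [2, 4]]
Verify stationarity: grad f(x*) = H x* + g = (0, 0).
Eigenvalues of H: 3.1716, 8.8284.
Both eigenvalues > 0, so H is positive definite -> x* is a strict local min.

min


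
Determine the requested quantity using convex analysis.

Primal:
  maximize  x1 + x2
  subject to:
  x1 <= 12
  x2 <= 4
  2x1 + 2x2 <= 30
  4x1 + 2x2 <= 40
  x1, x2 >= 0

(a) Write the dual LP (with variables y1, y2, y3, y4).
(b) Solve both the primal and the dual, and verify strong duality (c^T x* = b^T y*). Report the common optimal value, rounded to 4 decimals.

The standard primal-dual pair for 'max c^T x s.t. A x <= b, x >= 0' is:
  Dual:  min b^T y  s.t.  A^T y >= c,  y >= 0.

So the dual LP is:
  minimize  12y1 + 4y2 + 30y3 + 40y4
  subject to:
    y1 + 2y3 + 4y4 >= 1
    y2 + 2y3 + 2y4 >= 1
    y1, y2, y3, y4 >= 0

Solving the primal: x* = (8, 4).
  primal value c^T x* = 12.
Solving the dual: y* = (0, 0.5, 0, 0.25).
  dual value b^T y* = 12.
Strong duality: c^T x* = b^T y*. Confirmed.

12


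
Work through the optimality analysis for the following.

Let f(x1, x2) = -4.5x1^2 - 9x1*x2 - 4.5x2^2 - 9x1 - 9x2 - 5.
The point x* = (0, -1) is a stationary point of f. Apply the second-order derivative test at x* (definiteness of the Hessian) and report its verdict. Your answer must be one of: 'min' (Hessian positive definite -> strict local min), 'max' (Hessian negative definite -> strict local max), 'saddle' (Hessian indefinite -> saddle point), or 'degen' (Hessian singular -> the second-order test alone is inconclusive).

Compute the Hessian H = grad^2 f:
  H = [[-9, -9], [-9, -9]]
Verify stationarity: grad f(x*) = H x* + g = (0, 0).
Eigenvalues of H: -18, 0.
H has a zero eigenvalue (singular; negative semidefinite but not definite), so H is neither positive definite, negative definite, nor indefinite. The second-order test alone is inconclusive -> degen.
(Indeed, f is constant along the null direction of H through x*, so x* is not a strict local extremum.)

degen


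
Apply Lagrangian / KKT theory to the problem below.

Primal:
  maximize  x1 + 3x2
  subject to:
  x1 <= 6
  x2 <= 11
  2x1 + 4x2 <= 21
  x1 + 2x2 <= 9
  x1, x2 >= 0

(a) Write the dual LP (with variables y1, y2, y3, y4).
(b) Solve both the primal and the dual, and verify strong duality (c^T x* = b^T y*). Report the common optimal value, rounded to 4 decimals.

The standard primal-dual pair for 'max c^T x s.t. A x <= b, x >= 0' is:
  Dual:  min b^T y  s.t.  A^T y >= c,  y >= 0.

So the dual LP is:
  minimize  6y1 + 11y2 + 21y3 + 9y4
  subject to:
    y1 + 2y3 + y4 >= 1
    y2 + 4y3 + 2y4 >= 3
    y1, y2, y3, y4 >= 0

Solving the primal: x* = (0, 4.5).
  primal value c^T x* = 13.5.
Solving the dual: y* = (0, 0, 0, 1.5).
  dual value b^T y* = 13.5.
Strong duality: c^T x* = b^T y*. Confirmed.

13.5


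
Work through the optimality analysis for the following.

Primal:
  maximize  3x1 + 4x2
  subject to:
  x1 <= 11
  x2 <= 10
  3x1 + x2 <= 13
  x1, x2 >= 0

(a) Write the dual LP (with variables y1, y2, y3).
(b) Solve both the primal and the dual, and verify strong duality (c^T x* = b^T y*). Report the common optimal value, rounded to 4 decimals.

The standard primal-dual pair for 'max c^T x s.t. A x <= b, x >= 0' is:
  Dual:  min b^T y  s.t.  A^T y >= c,  y >= 0.

So the dual LP is:
  minimize  11y1 + 10y2 + 13y3
  subject to:
    y1 + 3y3 >= 3
    y2 + y3 >= 4
    y1, y2, y3 >= 0

Solving the primal: x* = (1, 10).
  primal value c^T x* = 43.
Solving the dual: y* = (0, 3, 1).
  dual value b^T y* = 43.
Strong duality: c^T x* = b^T y*. Confirmed.

43


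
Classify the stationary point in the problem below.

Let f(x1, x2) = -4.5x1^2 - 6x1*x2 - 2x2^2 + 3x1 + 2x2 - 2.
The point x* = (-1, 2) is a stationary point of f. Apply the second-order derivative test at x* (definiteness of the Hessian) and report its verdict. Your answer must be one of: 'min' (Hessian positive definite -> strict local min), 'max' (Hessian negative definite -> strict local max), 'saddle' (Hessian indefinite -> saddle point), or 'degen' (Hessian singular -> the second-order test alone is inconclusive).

Compute the Hessian H = grad^2 f:
  H = [[-9, -6], [-6, -4]]
Verify stationarity: grad f(x*) = H x* + g = (0, 0).
Eigenvalues of H: -13, 0.
H has a zero eigenvalue (singular; negative semidefinite but not definite), so H is neither positive definite, negative definite, nor indefinite. The second-order test alone is inconclusive -> degen.
(Indeed, f is constant along the null direction of H through x*, so x* is not a strict local extremum.)

degen


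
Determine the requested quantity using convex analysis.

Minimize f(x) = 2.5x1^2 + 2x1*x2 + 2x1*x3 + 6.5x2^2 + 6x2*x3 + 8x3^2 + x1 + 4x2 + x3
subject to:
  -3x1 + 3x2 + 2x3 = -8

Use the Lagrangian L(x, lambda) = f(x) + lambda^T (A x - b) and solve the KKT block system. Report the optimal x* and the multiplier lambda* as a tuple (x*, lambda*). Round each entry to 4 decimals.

Form the Lagrangian:
  L(x, lambda) = (1/2) x^T Q x + c^T x + lambda^T (A x - b)
Stationarity (grad_x L = 0): Q x + c + A^T lambda = 0.
Primal feasibility: A x = b.

This gives the KKT block system:
  [ Q   A^T ] [ x     ]   [-c ]
  [ A    0  ] [ lambda ] = [ b ]

Solving the linear system:
  x*      = (1.5758, -0.9799, -0.1664)
  lambda* = (2.1954)
  f(x*)   = 7.5264

x* = (1.5758, -0.9799, -0.1664), lambda* = (2.1954)


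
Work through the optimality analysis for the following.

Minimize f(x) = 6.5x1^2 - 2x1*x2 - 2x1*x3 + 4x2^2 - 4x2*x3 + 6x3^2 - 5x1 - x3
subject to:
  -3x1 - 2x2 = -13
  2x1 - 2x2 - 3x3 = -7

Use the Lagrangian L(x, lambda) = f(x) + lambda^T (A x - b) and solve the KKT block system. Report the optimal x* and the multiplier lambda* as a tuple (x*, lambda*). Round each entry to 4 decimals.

Form the Lagrangian:
  L(x, lambda) = (1/2) x^T Q x + c^T x + lambda^T (A x - b)
Stationarity (grad_x L = 0): Q x + c + A^T lambda = 0.
Primal feasibility: A x = b.

This gives the KKT block system:
  [ Q   A^T ] [ x     ]   [-c ]
  [ A    0  ] [ lambda ] = [ b ]

Solving the linear system:
  x*      = (2.259, 3.1116, 1.7649)
  lambda* = (5.5857, 1.0717)
  f(x*)   = 33.5279

x* = (2.259, 3.1116, 1.7649), lambda* = (5.5857, 1.0717)


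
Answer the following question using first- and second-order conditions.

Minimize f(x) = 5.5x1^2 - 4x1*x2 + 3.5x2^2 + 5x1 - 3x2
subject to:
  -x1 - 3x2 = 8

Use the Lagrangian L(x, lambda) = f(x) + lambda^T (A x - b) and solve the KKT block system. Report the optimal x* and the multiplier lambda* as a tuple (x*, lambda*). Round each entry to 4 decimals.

Form the Lagrangian:
  L(x, lambda) = (1/2) x^T Q x + c^T x + lambda^T (A x - b)
Stationarity (grad_x L = 0): Q x + c + A^T lambda = 0.
Primal feasibility: A x = b.

This gives the KKT block system:
  [ Q   A^T ] [ x     ]   [-c ]
  [ A    0  ] [ lambda ] = [ b ]

Solving the linear system:
  x*      = (-1.5846, -2.1385)
  lambda* = (-3.8769)
  f(x*)   = 14.7538

x* = (-1.5846, -2.1385), lambda* = (-3.8769)


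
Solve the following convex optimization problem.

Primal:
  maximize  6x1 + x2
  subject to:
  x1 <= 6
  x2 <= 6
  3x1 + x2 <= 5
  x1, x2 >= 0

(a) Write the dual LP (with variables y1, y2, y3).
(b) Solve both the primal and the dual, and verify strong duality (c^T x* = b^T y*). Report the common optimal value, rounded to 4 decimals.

The standard primal-dual pair for 'max c^T x s.t. A x <= b, x >= 0' is:
  Dual:  min b^T y  s.t.  A^T y >= c,  y >= 0.

So the dual LP is:
  minimize  6y1 + 6y2 + 5y3
  subject to:
    y1 + 3y3 >= 6
    y2 + y3 >= 1
    y1, y2, y3 >= 0

Solving the primal: x* = (1.6667, 0).
  primal value c^T x* = 10.
Solving the dual: y* = (0, 0, 2).
  dual value b^T y* = 10.
Strong duality: c^T x* = b^T y*. Confirmed.

10


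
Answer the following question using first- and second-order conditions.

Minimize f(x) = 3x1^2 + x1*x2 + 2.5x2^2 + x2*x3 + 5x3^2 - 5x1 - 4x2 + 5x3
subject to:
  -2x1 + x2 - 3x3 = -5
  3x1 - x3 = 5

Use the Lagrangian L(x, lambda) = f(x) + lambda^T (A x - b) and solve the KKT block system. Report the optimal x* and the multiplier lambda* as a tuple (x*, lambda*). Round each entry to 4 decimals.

Form the Lagrangian:
  L(x, lambda) = (1/2) x^T Q x + c^T x + lambda^T (A x - b)
Stationarity (grad_x L = 0): Q x + c + A^T lambda = 0.
Primal feasibility: A x = b.

This gives the KKT block system:
  [ Q   A^T ] [ x     ]   [-c ]
  [ A    0  ] [ lambda ] = [ b ]

Solving the linear system:
  x*      = (1.7985, -0.2167, 0.3954)
  lambda* = (2.8897, 0.0684)
  f(x*)   = 3.9791

x* = (1.7985, -0.2167, 0.3954), lambda* = (2.8897, 0.0684)


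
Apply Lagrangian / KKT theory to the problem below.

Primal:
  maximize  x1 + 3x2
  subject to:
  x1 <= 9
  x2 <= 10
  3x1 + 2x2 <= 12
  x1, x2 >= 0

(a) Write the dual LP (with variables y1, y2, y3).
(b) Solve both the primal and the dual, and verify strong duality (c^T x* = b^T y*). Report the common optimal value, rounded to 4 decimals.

The standard primal-dual pair for 'max c^T x s.t. A x <= b, x >= 0' is:
  Dual:  min b^T y  s.t.  A^T y >= c,  y >= 0.

So the dual LP is:
  minimize  9y1 + 10y2 + 12y3
  subject to:
    y1 + 3y3 >= 1
    y2 + 2y3 >= 3
    y1, y2, y3 >= 0

Solving the primal: x* = (0, 6).
  primal value c^T x* = 18.
Solving the dual: y* = (0, 0, 1.5).
  dual value b^T y* = 18.
Strong duality: c^T x* = b^T y*. Confirmed.

18


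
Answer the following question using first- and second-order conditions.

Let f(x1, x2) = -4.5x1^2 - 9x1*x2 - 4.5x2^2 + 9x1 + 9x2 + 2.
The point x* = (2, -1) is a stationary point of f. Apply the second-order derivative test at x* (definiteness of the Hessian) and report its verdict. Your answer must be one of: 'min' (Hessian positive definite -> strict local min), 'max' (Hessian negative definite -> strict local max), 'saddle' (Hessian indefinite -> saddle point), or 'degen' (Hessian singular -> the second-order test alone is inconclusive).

Compute the Hessian H = grad^2 f:
  H = [[-9, -9], [-9, -9]]
Verify stationarity: grad f(x*) = H x* + g = (0, 0).
Eigenvalues of H: -18, 0.
H has a zero eigenvalue (singular; negative semidefinite but not definite), so H is neither positive definite, negative definite, nor indefinite. The second-order test alone is inconclusive -> degen.
(Indeed, f is constant along the null direction of H through x*, so x* is not a strict local extremum.)

degen


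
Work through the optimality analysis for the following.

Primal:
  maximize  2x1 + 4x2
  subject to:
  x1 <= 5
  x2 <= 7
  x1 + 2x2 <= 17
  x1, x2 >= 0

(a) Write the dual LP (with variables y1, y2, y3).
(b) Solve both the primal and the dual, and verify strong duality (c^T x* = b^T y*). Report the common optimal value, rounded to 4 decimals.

The standard primal-dual pair for 'max c^T x s.t. A x <= b, x >= 0' is:
  Dual:  min b^T y  s.t.  A^T y >= c,  y >= 0.

So the dual LP is:
  minimize  5y1 + 7y2 + 17y3
  subject to:
    y1 + y3 >= 2
    y2 + 2y3 >= 4
    y1, y2, y3 >= 0

Solving the primal: x* = (3, 7).
  primal value c^T x* = 34.
Solving the dual: y* = (0, 0, 2).
  dual value b^T y* = 34.
Strong duality: c^T x* = b^T y*. Confirmed.

34


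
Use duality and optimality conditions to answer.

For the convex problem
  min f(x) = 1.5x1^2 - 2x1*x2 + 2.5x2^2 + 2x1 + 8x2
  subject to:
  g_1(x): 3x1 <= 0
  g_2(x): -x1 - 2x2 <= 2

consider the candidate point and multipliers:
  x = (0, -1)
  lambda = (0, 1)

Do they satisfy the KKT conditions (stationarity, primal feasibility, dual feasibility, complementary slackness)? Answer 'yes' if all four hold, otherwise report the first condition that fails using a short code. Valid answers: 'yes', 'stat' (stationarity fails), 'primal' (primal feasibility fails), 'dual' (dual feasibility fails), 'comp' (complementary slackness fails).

Gradient of f: grad f(x) = Q x + c = (4, 3)
Constraint values g_i(x) = a_i^T x - b_i:
  g_1((0, -1)) = 0
  g_2((0, -1)) = 0
Stationarity residual: grad f(x) + sum_i lambda_i a_i = (3, 1)
  -> stationarity FAILS
Primal feasibility (all g_i <= 0): OK
Dual feasibility (all lambda_i >= 0): OK
Complementary slackness (lambda_i * g_i(x) = 0 for all i): OK

Verdict: the first failing condition is stationarity -> stat.

stat


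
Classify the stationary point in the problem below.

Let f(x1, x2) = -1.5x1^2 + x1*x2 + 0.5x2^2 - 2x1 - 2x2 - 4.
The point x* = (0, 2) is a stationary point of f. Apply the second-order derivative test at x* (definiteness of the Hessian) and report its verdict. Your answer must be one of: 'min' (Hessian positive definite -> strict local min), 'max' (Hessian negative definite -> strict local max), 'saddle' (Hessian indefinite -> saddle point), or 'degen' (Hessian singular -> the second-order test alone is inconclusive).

Compute the Hessian H = grad^2 f:
  H = [[-3, 1], [1, 1]]
Verify stationarity: grad f(x*) = H x* + g = (0, 0).
Eigenvalues of H: -3.2361, 1.2361.
Eigenvalues have mixed signs, so H is indefinite -> x* is a saddle point.

saddle


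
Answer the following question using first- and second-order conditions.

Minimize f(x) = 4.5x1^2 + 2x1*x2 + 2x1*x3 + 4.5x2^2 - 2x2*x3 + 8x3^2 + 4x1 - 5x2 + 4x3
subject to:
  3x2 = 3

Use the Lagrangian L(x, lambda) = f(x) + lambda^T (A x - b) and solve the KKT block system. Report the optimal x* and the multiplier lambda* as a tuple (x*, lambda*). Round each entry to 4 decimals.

Form the Lagrangian:
  L(x, lambda) = (1/2) x^T Q x + c^T x + lambda^T (A x - b)
Stationarity (grad_x L = 0): Q x + c + A^T lambda = 0.
Primal feasibility: A x = b.

This gives the KKT block system:
  [ Q   A^T ] [ x     ]   [-c ]
  [ A    0  ] [ lambda ] = [ b ]

Solving the linear system:
  x*      = (-0.6571, 1, -0.0429)
  lambda* = (-0.9238)
  f(x*)   = -2.5143

x* = (-0.6571, 1, -0.0429), lambda* = (-0.9238)


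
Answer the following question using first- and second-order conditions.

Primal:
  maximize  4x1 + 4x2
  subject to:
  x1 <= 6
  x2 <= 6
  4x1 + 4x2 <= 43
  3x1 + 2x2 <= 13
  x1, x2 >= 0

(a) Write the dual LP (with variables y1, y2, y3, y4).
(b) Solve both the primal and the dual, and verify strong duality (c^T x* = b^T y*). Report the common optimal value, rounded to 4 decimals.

The standard primal-dual pair for 'max c^T x s.t. A x <= b, x >= 0' is:
  Dual:  min b^T y  s.t.  A^T y >= c,  y >= 0.

So the dual LP is:
  minimize  6y1 + 6y2 + 43y3 + 13y4
  subject to:
    y1 + 4y3 + 3y4 >= 4
    y2 + 4y3 + 2y4 >= 4
    y1, y2, y3, y4 >= 0

Solving the primal: x* = (0.3333, 6).
  primal value c^T x* = 25.3333.
Solving the dual: y* = (0, 1.3333, 0, 1.3333).
  dual value b^T y* = 25.3333.
Strong duality: c^T x* = b^T y*. Confirmed.

25.3333


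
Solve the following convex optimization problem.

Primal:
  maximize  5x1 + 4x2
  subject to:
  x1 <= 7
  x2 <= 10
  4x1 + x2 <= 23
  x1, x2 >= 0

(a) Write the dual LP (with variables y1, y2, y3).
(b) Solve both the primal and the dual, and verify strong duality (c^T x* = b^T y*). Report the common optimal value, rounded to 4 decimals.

The standard primal-dual pair for 'max c^T x s.t. A x <= b, x >= 0' is:
  Dual:  min b^T y  s.t.  A^T y >= c,  y >= 0.

So the dual LP is:
  minimize  7y1 + 10y2 + 23y3
  subject to:
    y1 + 4y3 >= 5
    y2 + y3 >= 4
    y1, y2, y3 >= 0

Solving the primal: x* = (3.25, 10).
  primal value c^T x* = 56.25.
Solving the dual: y* = (0, 2.75, 1.25).
  dual value b^T y* = 56.25.
Strong duality: c^T x* = b^T y*. Confirmed.

56.25


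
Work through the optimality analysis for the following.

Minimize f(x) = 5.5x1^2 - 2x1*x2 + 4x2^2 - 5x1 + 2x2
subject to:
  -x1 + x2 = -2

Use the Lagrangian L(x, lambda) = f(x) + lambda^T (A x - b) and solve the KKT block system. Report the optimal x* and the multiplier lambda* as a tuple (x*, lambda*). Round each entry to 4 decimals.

Form the Lagrangian:
  L(x, lambda) = (1/2) x^T Q x + c^T x + lambda^T (A x - b)
Stationarity (grad_x L = 0): Q x + c + A^T lambda = 0.
Primal feasibility: A x = b.

This gives the KKT block system:
  [ Q   A^T ] [ x     ]   [-c ]
  [ A    0  ] [ lambda ] = [ b ]

Solving the linear system:
  x*      = (1, -1)
  lambda* = (8)
  f(x*)   = 4.5

x* = (1, -1), lambda* = (8)


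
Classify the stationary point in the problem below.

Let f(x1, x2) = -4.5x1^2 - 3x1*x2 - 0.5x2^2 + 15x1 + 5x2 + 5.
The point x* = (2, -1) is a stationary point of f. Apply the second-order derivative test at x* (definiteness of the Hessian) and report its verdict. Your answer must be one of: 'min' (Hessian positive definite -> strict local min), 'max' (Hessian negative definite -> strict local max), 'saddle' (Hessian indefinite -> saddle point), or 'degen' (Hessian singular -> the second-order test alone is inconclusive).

Compute the Hessian H = grad^2 f:
  H = [[-9, -3], [-3, -1]]
Verify stationarity: grad f(x*) = H x* + g = (0, 0).
Eigenvalues of H: -10, 0.
H has a zero eigenvalue (singular; negative semidefinite but not definite), so H is neither positive definite, negative definite, nor indefinite. The second-order test alone is inconclusive -> degen.
(Indeed, f is constant along the null direction of H through x*, so x* is not a strict local extremum.)

degen
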